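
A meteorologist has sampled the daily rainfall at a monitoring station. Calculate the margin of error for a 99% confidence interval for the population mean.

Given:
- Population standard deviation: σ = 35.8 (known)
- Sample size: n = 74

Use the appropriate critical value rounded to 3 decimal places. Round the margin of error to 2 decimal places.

The population standard deviation σ is known, so use the z-interval margin of error formula.

For 99% confidence, z* = 2.576 (from standard normal table)

Margin of error formula for z-interval: E = z* × σ/√n

E = 2.576 × 35.8/√74
  = 2.576 × 4.161665
  = 10.7205

Rounded to 2 decimal places:

10.72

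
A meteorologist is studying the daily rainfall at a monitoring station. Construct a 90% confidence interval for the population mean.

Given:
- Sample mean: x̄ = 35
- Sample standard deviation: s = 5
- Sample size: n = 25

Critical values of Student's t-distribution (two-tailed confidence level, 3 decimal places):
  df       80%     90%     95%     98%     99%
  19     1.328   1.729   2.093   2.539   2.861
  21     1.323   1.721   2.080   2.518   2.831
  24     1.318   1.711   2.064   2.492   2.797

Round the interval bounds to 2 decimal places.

The population standard deviation σ is unknown (only the sample standard deviation s is given), so use a t-interval with df = n - 1 = 25 - 1 = 24.

For 90% confidence with df = 24, t* = 1.711 (from t-table)

Standard error: SE = s/√n = 5/√25 = 1.000000

Margin of error: E = t* × SE = 1.711 × 1.000000 = 1.7110

T-interval: x̄ ± E = 35 ± 1.7110 = (33.2890, 36.7110)

Rounded to 2 decimal places:

(33.29, 36.71)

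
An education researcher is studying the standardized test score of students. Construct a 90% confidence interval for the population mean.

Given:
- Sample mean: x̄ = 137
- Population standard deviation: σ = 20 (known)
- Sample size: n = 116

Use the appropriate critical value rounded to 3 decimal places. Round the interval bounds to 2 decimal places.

The population standard deviation σ is known, so use a z-interval (standard normal critical value).

For 90% confidence, z* = 1.645 (from standard normal table)

Standard error: SE = σ/√n = 20/√116 = 1.856953

Margin of error: E = z* × SE = 1.645 × 1.856953 = 3.0547

Z-interval: x̄ ± E = 137 ± 3.0547 = (133.9453, 140.0547)

Rounded to 2 decimal places:

(133.95, 140.05)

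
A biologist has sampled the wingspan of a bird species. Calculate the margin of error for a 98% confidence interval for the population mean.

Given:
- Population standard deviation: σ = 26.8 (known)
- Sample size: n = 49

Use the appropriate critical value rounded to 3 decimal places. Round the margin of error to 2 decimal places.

The population standard deviation σ is known, so use the z-interval margin of error formula.

For 98% confidence, z* = 2.326 (from standard normal table)

Margin of error formula for z-interval: E = z* × σ/√n

E = 2.326 × 26.8/√49
  = 2.326 × 3.828571
  = 8.9053

Rounded to 2 decimal places:

8.91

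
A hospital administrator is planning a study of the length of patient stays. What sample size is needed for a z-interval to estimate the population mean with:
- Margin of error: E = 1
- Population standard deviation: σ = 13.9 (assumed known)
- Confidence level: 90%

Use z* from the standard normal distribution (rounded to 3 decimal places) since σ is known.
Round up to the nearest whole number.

Using z* since population σ is known (z-interval formula).

For 90% confidence, z* = 1.645 (from standard normal table)

Sample size formula for z-interval: n = (z*σ/E)²

n = (1.645 × 13.9 / 1)²
  = (22.865500)²
  = 522.8311

Round up to the nearest whole number: n = 523

523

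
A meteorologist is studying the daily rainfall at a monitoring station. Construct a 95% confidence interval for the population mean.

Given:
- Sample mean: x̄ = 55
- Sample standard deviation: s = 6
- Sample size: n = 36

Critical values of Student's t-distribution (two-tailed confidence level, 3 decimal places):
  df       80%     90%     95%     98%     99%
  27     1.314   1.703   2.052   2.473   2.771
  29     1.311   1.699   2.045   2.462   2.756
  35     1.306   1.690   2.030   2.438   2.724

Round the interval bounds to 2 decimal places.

The population standard deviation σ is unknown (only the sample standard deviation s is given), so use a t-interval with df = n - 1 = 36 - 1 = 35.

For 95% confidence with df = 35, t* = 2.030 (from t-table)

Standard error: SE = s/√n = 6/√36 = 1.000000

Margin of error: E = t* × SE = 2.030 × 1.000000 = 2.0300

T-interval: x̄ ± E = 55 ± 2.0300 = (52.9700, 57.0300)

Rounded to 2 decimal places:

(52.97, 57.03)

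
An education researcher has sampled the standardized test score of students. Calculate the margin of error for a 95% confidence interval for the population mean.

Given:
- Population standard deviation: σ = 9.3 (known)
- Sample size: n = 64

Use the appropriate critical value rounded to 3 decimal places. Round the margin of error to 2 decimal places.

The population standard deviation σ is known, so use the z-interval margin of error formula.

For 95% confidence, z* = 1.96 (from standard normal table)

Margin of error formula for z-interval: E = z* × σ/√n

E = 1.96 × 9.3/√64
  = 1.96 × 1.162500
  = 2.2785

Rounded to 2 decimal places:

2.28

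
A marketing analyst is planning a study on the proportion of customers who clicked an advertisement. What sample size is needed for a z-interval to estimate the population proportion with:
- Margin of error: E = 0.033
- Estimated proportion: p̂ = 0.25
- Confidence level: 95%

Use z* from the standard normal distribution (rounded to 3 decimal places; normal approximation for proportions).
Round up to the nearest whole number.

Using z* for proportion z-interval (normal approximation).

For 95% confidence, z* = 1.96 (from standard normal table)

Sample size formula for proportion z-interval: n = z*²p̂(1-p̂)/E²

n = 1.96² × 0.25 × 0.75 / 0.033²
  = 3.8416 × 0.1875 / 0.001089
  = 661.4325

Round up to the nearest whole number: n = 662

662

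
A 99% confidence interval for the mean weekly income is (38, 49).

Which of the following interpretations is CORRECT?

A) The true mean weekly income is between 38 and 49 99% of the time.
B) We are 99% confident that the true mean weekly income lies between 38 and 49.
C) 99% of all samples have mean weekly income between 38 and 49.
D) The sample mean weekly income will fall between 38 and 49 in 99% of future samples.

A confidence interval represents our confidence in the procedure, not a probability statement about the parameter.

Key concept: If we repeated this sampling process many times and computed a 99% CI each time, about 99% of those intervals would contain the true population parameter.

For this specific interval (38, 49):
- Midpoint (point estimate): 43.5
- Margin of error: 5.5

The correct interpretation is the one stating confidence that the true parameter lies in the interval — option B.

B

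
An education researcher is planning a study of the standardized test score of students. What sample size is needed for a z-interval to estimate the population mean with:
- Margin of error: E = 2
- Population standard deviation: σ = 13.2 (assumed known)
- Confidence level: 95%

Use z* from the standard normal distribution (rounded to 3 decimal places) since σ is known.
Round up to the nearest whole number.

Using z* since population σ is known (z-interval formula).

For 95% confidence, z* = 1.96 (from standard normal table)

Sample size formula for z-interval: n = (z*σ/E)²

n = (1.96 × 13.2 / 2)²
  = (12.936000)²
  = 167.3401

Round up to the nearest whole number: n = 168

168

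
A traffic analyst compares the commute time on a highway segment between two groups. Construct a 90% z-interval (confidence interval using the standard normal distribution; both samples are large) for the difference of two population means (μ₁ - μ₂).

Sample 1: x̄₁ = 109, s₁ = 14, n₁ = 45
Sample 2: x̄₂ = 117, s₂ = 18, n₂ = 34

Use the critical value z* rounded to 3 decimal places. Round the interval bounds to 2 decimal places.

Both samples are large (n₁ = 45 ≥ 30, n₂ = 34 ≥ 30), so a z-interval for the difference of means applies.

Point estimate: x̄₁ - x̄₂ = 109 - 117 = -8

Standard error: SE = √(s₁²/n₁ + s₂²/n₂)
= √(14²/45 + 18²/34)
= √(4.355556 + 9.529412)
= 3.726254

For 90% confidence, z* = 1.645 (from standard normal table)
Margin of error: E = z* × SE = 1.645 × 3.726254 = 6.1297

Z-interval: (x̄₁ - x̄₂) ± E = -8 ± 6.1297 = (-14.1297, -1.8703)

Rounded to 2 decimal places:

(-14.13, -1.87)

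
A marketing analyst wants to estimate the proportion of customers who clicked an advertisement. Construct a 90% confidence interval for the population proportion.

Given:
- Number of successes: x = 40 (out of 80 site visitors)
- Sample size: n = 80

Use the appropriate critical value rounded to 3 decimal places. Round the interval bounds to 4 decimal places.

Sample proportion: p̂ = 40/80 = 0.500000

Check conditions for normal approximation:
  np̂ = 40 ≥ 10 ✓
  n(1-p̂) = 40 ≥ 10 ✓

The sample is large enough, so use a z-interval (normal approximation) for the proportion.

For 90% confidence, z* = 1.645 (from standard normal table)

Standard error: SE = √(p̂(1-p̂)/n) = √(0.500000×0.500000/80) = 0.05590170

Margin of error: E = z* × SE = 1.645 × 0.05590170 = 0.091958

Z-interval: p̂ ± E = 0.500000 ± 0.091958 = (0.408042, 0.591958)

Rounded to 4 decimal places:

(0.4080, 0.5920)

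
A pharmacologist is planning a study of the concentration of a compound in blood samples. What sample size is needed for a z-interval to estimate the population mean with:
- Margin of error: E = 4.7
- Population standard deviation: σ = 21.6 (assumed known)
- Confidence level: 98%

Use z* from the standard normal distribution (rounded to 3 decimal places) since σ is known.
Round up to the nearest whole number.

Using z* since population σ is known (z-interval formula).

For 98% confidence, z* = 2.326 (from standard normal table)

Sample size formula for z-interval: n = (z*σ/E)²

n = (2.326 × 21.6 / 4.7)²
  = (10.689702)²
  = 114.2697

Round up to the nearest whole number: n = 115

115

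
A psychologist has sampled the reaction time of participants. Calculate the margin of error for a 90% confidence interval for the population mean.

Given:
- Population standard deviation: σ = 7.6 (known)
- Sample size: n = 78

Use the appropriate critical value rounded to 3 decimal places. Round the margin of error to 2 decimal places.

The population standard deviation σ is known, so use the z-interval margin of error formula.

For 90% confidence, z* = 1.645 (from standard normal table)

Margin of error formula for z-interval: E = z* × σ/√n

E = 1.645 × 7.6/√78
  = 1.645 × 0.860531
  = 1.4156

Rounded to 2 decimal places:

1.42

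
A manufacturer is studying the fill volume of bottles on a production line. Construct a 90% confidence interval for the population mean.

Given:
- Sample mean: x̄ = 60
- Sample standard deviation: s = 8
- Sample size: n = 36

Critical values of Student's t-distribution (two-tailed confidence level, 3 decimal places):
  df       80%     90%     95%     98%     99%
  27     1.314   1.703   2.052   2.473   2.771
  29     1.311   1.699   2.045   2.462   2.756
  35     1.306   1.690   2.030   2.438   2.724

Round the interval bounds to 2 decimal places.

The population standard deviation σ is unknown (only the sample standard deviation s is given), so use a t-interval with df = n - 1 = 36 - 1 = 35.

For 90% confidence with df = 35, t* = 1.690 (from t-table)

Standard error: SE = s/√n = 8/√36 = 1.333333

Margin of error: E = t* × SE = 1.690 × 1.333333 = 2.2533

T-interval: x̄ ± E = 60 ± 2.2533 = (57.7467, 62.2533)

Rounded to 2 decimal places:

(57.75, 62.25)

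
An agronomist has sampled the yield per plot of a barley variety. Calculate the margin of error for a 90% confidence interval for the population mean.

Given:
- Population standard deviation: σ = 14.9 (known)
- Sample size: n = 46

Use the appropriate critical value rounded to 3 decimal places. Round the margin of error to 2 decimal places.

The population standard deviation σ is known, so use the z-interval margin of error formula.

For 90% confidence, z* = 1.645 (from standard normal table)

Margin of error formula for z-interval: E = z* × σ/√n

E = 1.645 × 14.9/√46
  = 1.645 × 2.196885
  = 3.6139

Rounded to 2 decimal places:

3.61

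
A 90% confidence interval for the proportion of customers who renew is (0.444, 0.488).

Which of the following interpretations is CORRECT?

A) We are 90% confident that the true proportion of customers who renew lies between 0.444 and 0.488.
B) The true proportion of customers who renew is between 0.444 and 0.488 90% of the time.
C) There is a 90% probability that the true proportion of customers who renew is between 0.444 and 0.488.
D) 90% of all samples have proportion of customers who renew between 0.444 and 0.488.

A confidence interval represents our confidence in the procedure, not a probability statement about the parameter.

Key concept: If we repeated this sampling process many times and computed a 90% CI each time, about 90% of those intervals would contain the true population parameter.

For this specific interval (0.444, 0.488):
- Midpoint (point estimate): 0.466
- Margin of error: 0.022

The correct interpretation is the one stating confidence that the true parameter lies in the interval — option A.

A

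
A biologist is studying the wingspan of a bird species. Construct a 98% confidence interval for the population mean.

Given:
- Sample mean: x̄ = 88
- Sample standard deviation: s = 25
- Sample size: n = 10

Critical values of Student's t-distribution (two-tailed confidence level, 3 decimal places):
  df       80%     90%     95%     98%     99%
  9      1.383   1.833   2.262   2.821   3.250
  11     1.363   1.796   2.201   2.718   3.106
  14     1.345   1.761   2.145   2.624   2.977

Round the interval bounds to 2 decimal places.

The population standard deviation σ is unknown (only the sample standard deviation s is given), so use a t-interval with df = n - 1 = 10 - 1 = 9.

For 98% confidence with df = 9, t* = 2.821 (from t-table)

Standard error: SE = s/√n = 25/√10 = 7.905694

Margin of error: E = t* × SE = 2.821 × 7.905694 = 22.3020

T-interval: x̄ ± E = 88 ± 22.3020 = (65.6980, 110.3020)

Rounded to 2 decimal places:

(65.70, 110.30)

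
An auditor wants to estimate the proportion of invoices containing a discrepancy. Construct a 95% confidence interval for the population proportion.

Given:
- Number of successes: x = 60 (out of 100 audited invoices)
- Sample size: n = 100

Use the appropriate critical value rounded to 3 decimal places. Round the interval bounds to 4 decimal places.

Sample proportion: p̂ = 60/100 = 0.600000

Check conditions for normal approximation:
  np̂ = 60 ≥ 10 ✓
  n(1-p̂) = 40 ≥ 10 ✓

The sample is large enough, so use a z-interval (normal approximation) for the proportion.

For 95% confidence, z* = 1.96 (from standard normal table)

Standard error: SE = √(p̂(1-p̂)/n) = √(0.600000×0.400000/100) = 0.04898979

Margin of error: E = z* × SE = 1.96 × 0.04898979 = 0.096020

Z-interval: p̂ ± E = 0.600000 ± 0.096020 = (0.503980, 0.696020)

Rounded to 4 decimal places:

(0.5040, 0.6960)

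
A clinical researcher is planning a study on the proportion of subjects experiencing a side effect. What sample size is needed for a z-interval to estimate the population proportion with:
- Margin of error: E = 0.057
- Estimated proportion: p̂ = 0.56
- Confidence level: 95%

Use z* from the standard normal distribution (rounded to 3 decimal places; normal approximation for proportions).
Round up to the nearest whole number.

Using z* for proportion z-interval (normal approximation).

For 95% confidence, z* = 1.96 (from standard normal table)

Sample size formula for proportion z-interval: n = z*²p̂(1-p̂)/E²

n = 1.96² × 0.56 × 0.44 / 0.057²
  = 3.8416 × 0.2464 / 0.003249
  = 291.3420

Round up to the nearest whole number: n = 292

292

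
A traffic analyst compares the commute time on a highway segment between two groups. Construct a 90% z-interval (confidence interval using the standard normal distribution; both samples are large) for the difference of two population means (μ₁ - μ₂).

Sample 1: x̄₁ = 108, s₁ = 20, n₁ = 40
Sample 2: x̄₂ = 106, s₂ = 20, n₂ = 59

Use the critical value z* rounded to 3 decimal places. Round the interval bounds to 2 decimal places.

Both samples are large (n₁ = 40 ≥ 30, n₂ = 59 ≥ 30), so a z-interval for the difference of means applies.

Point estimate: x̄₁ - x̄₂ = 108 - 106 = 2

Standard error: SE = √(s₁²/n₁ + s₂²/n₂)
= √(20²/40 + 20²/59)
= √(10.000000 + 6.779661)
= 4.096298

For 90% confidence, z* = 1.645 (from standard normal table)
Margin of error: E = z* × SE = 1.645 × 4.096298 = 6.7384

Z-interval: (x̄₁ - x̄₂) ± E = 2 ± 6.7384 = (-4.7384, 8.7384)

Rounded to 2 decimal places:

(-4.74, 8.74)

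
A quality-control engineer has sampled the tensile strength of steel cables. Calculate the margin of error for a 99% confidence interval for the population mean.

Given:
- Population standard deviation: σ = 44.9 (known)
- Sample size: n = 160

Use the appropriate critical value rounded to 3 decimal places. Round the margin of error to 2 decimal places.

The population standard deviation σ is known, so use the z-interval margin of error formula.

For 99% confidence, z* = 2.576 (from standard normal table)

Margin of error formula for z-interval: E = z* × σ/√n

E = 2.576 × 44.9/√160
  = 2.576 × 3.549657
  = 9.1439

Rounded to 2 decimal places:

9.14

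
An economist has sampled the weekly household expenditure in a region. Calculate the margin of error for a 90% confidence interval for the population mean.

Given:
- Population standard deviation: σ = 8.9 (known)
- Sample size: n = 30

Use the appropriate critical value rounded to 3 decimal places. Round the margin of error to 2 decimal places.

The population standard deviation σ is known, so use the z-interval margin of error formula.

For 90% confidence, z* = 1.645 (from standard normal table)

Margin of error formula for z-interval: E = z* × σ/√n

E = 1.645 × 8.9/√30
  = 1.645 × 1.624910
  = 2.6730

Rounded to 2 decimal places:

2.67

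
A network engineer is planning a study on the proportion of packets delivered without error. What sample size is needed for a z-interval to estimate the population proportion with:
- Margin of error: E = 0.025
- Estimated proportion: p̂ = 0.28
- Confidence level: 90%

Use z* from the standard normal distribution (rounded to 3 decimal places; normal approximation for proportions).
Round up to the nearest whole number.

Using z* for proportion z-interval (normal approximation).

For 90% confidence, z* = 1.645 (from standard normal table)

Sample size formula for proportion z-interval: n = z*²p̂(1-p̂)/E²

n = 1.645² × 0.28 × 0.72 / 0.025²
  = 2.706025 × 0.2016 / 0.000625
  = 872.8554

Round up to the nearest whole number: n = 873

873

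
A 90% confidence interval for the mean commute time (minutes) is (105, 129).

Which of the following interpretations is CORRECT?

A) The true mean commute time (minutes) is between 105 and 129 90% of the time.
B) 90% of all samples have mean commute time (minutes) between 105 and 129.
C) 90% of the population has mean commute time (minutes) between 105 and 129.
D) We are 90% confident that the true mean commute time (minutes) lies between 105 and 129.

A confidence interval represents our confidence in the procedure, not a probability statement about the parameter.

Key concept: If we repeated this sampling process many times and computed a 90% CI each time, about 90% of those intervals would contain the true population parameter.

For this specific interval (105, 129):
- Midpoint (point estimate): 117
- Margin of error: 12

The correct interpretation is the one stating confidence that the true parameter lies in the interval — option D.

D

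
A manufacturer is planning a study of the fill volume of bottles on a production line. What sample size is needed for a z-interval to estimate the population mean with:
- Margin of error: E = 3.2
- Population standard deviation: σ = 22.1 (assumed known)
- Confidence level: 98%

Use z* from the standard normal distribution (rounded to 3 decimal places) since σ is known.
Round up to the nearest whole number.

Using z* since population σ is known (z-interval formula).

For 98% confidence, z* = 2.326 (from standard normal table)

Sample size formula for z-interval: n = (z*σ/E)²

n = (2.326 × 22.1 / 3.2)²
  = (16.063938)²
  = 258.0501

Round up to the nearest whole number: n = 259

259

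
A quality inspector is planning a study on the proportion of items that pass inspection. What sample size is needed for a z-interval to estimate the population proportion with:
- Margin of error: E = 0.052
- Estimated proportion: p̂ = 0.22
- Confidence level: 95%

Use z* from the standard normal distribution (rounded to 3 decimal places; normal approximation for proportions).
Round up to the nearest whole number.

Using z* for proportion z-interval (normal approximation).

For 95% confidence, z* = 1.96 (from standard normal table)

Sample size formula for proportion z-interval: n = z*²p̂(1-p̂)/E²

n = 1.96² × 0.22 × 0.78 / 0.052²
  = 3.8416 × 0.1716 / 0.002704
  = 243.7938

Round up to the nearest whole number: n = 244

244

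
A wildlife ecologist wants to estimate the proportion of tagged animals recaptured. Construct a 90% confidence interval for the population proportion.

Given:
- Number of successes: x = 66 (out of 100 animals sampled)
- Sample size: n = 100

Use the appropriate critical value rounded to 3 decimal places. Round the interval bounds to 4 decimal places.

Sample proportion: p̂ = 66/100 = 0.660000

Check conditions for normal approximation:
  np̂ = 66 ≥ 10 ✓
  n(1-p̂) = 34 ≥ 10 ✓

The sample is large enough, so use a z-interval (normal approximation) for the proportion.

For 90% confidence, z* = 1.645 (from standard normal table)

Standard error: SE = √(p̂(1-p̂)/n) = √(0.660000×0.340000/100) = 0.04737088

Margin of error: E = z* × SE = 1.645 × 0.04737088 = 0.077925

Z-interval: p̂ ± E = 0.660000 ± 0.077925 = (0.582075, 0.737925)

Rounded to 4 decimal places:

(0.5821, 0.7379)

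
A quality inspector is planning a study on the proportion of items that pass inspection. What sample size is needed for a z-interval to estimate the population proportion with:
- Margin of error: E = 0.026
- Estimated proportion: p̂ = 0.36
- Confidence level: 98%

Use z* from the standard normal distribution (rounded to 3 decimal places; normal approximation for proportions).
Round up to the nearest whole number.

Using z* for proportion z-interval (normal approximation).

For 98% confidence, z* = 2.326 (from standard normal table)

Sample size formula for proportion z-interval: n = z*²p̂(1-p̂)/E²

n = 2.326² × 0.36 × 0.64 / 0.026²
  = 5.410276 × 0.2304 / 0.000676
  = 1843.9757

Round up to the nearest whole number: n = 1844

1844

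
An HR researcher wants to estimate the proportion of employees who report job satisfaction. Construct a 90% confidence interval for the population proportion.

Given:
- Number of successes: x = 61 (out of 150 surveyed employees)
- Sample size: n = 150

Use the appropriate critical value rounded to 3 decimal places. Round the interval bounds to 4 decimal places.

Sample proportion: p̂ = 61/150 = 0.406667

Check conditions for normal approximation:
  np̂ = 61 ≥ 10 ✓
  n(1-p̂) = 89 ≥ 10 ✓

The sample is large enough, so use a z-interval (normal approximation) for the proportion.

For 90% confidence, z* = 1.645 (from standard normal table)

Standard error: SE = √(p̂(1-p̂)/n) = √(0.406667×0.593333/150) = 0.04010726

Margin of error: E = z* × SE = 1.645 × 0.04010726 = 0.065976

Z-interval: p̂ ± E = 0.406667 ± 0.065976 = (0.340690, 0.472643)

Rounded to 4 decimal places:

(0.3407, 0.4726)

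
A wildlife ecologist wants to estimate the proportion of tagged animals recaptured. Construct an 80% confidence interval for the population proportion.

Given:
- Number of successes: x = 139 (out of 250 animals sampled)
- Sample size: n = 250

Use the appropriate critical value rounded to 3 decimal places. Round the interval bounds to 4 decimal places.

Sample proportion: p̂ = 139/250 = 0.556000

Check conditions for normal approximation:
  np̂ = 139 ≥ 10 ✓
  n(1-p̂) = 111 ≥ 10 ✓

The sample is large enough, so use a z-interval (normal approximation) for the proportion.

For 80% confidence, z* = 1.282 (from standard normal table)

Standard error: SE = √(p̂(1-p̂)/n) = √(0.556000×0.444000/250) = 0.03142381

Margin of error: E = z* × SE = 1.282 × 0.03142381 = 0.040285

Z-interval: p̂ ± E = 0.556000 ± 0.040285 = (0.515715, 0.596285)

Rounded to 4 decimal places:

(0.5157, 0.5963)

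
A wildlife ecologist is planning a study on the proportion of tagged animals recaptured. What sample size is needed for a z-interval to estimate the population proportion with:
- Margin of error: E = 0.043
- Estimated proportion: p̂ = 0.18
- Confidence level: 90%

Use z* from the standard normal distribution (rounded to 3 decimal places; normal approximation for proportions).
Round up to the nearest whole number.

Using z* for proportion z-interval (normal approximation).

For 90% confidence, z* = 1.645 (from standard normal table)

Sample size formula for proportion z-interval: n = z*²p̂(1-p̂)/E²

n = 1.645² × 0.18 × 0.82 / 0.043²
  = 2.706025 × 0.1476 / 0.001849
  = 216.0137

Round up to the nearest whole number: n = 217

217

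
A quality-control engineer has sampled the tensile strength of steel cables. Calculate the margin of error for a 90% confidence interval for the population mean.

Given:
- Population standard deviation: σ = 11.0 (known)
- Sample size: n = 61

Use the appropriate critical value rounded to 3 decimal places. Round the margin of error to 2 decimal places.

The population standard deviation σ is known, so use the z-interval margin of error formula.

For 90% confidence, z* = 1.645 (from standard normal table)

Margin of error formula for z-interval: E = z* × σ/√n

E = 1.645 × 11.0/√61
  = 1.645 × 1.408406
  = 2.3168

Rounded to 2 decimal places:

2.32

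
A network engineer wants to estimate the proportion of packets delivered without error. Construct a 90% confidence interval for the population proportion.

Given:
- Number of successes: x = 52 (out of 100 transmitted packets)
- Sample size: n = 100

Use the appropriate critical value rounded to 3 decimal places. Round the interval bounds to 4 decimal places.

Sample proportion: p̂ = 52/100 = 0.520000

Check conditions for normal approximation:
  np̂ = 52 ≥ 10 ✓
  n(1-p̂) = 48 ≥ 10 ✓

The sample is large enough, so use a z-interval (normal approximation) for the proportion.

For 90% confidence, z* = 1.645 (from standard normal table)

Standard error: SE = √(p̂(1-p̂)/n) = √(0.520000×0.480000/100) = 0.04995998

Margin of error: E = z* × SE = 1.645 × 0.04995998 = 0.082184

Z-interval: p̂ ± E = 0.520000 ± 0.082184 = (0.437816, 0.602184)

Rounded to 4 decimal places:

(0.4378, 0.6022)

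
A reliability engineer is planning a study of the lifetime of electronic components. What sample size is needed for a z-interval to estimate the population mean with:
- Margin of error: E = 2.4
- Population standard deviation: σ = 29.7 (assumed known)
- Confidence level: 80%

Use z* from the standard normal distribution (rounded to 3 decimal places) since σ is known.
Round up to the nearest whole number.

Using z* since population σ is known (z-interval formula).

For 80% confidence, z* = 1.282 (from standard normal table)

Sample size formula for z-interval: n = (z*σ/E)²

n = (1.282 × 29.7 / 2.4)²
  = (15.864750)²
  = 251.6903

Round up to the nearest whole number: n = 252

252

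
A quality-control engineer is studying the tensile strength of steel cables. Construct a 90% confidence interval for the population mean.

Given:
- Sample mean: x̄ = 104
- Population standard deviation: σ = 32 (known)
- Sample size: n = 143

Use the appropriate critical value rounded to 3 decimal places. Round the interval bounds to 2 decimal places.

The population standard deviation σ is known, so use a z-interval (standard normal critical value).

For 90% confidence, z* = 1.645 (from standard normal table)

Standard error: SE = σ/√n = 32/√143 = 2.675974

Margin of error: E = z* × SE = 1.645 × 2.675974 = 4.4020

Z-interval: x̄ ± E = 104 ± 4.4020 = (99.5980, 108.4020)

Rounded to 2 decimal places:

(99.60, 108.40)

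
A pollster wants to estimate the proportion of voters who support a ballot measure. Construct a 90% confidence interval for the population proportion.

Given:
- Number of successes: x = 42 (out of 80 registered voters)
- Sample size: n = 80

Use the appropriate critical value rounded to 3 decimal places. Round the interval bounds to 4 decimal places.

Sample proportion: p̂ = 42/80 = 0.525000

Check conditions for normal approximation:
  np̂ = 42 ≥ 10 ✓
  n(1-p̂) = 38 ≥ 10 ✓

The sample is large enough, so use a z-interval (normal approximation) for the proportion.

For 90% confidence, z* = 1.645 (from standard normal table)

Standard error: SE = √(p̂(1-p̂)/n) = √(0.525000×0.475000/80) = 0.05583178

Margin of error: E = z* × SE = 1.645 × 0.05583178 = 0.091843

Z-interval: p̂ ± E = 0.525000 ± 0.091843 = (0.433157, 0.616843)

Rounded to 4 decimal places:

(0.4332, 0.6168)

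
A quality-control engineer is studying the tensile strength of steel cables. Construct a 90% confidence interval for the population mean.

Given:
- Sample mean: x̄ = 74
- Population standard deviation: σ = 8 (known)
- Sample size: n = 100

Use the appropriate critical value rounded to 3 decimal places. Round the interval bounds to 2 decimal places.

The population standard deviation σ is known, so use a z-interval (standard normal critical value).

For 90% confidence, z* = 1.645 (from standard normal table)

Standard error: SE = σ/√n = 8/√100 = 0.800000

Margin of error: E = z* × SE = 1.645 × 0.800000 = 1.3160

Z-interval: x̄ ± E = 74 ± 1.3160 = (72.6840, 75.3160)

Rounded to 2 decimal places:

(72.68, 75.32)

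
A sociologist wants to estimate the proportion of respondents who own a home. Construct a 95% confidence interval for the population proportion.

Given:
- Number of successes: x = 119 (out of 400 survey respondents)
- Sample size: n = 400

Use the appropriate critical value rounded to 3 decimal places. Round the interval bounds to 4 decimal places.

Sample proportion: p̂ = 119/400 = 0.297500

Check conditions for normal approximation:
  np̂ = 119 ≥ 10 ✓
  n(1-p̂) = 281 ≥ 10 ✓

The sample is large enough, so use a z-interval (normal approximation) for the proportion.

For 95% confidence, z* = 1.96 (from standard normal table)

Standard error: SE = √(p̂(1-p̂)/n) = √(0.297500×0.702500/400) = 0.02285792

Margin of error: E = z* × SE = 1.96 × 0.02285792 = 0.044802

Z-interval: p̂ ± E = 0.297500 ± 0.044802 = (0.252698, 0.342302)

Rounded to 4 decimal places:

(0.2527, 0.3423)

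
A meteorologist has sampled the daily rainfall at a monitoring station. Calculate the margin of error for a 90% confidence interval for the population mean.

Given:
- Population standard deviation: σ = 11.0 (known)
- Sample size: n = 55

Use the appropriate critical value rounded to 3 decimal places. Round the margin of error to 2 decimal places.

The population standard deviation σ is known, so use the z-interval margin of error formula.

For 90% confidence, z* = 1.645 (from standard normal table)

Margin of error formula for z-interval: E = z* × σ/√n

E = 1.645 × 11.0/√55
  = 1.645 × 1.483240
  = 2.4399

Rounded to 2 decimal places:

2.44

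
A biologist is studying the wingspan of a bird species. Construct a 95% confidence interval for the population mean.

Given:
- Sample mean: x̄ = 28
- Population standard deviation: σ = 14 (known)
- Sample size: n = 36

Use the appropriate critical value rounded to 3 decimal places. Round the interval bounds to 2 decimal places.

The population standard deviation σ is known, so use a z-interval (standard normal critical value).

For 95% confidence, z* = 1.96 (from standard normal table)

Standard error: SE = σ/√n = 14/√36 = 2.333333

Margin of error: E = z* × SE = 1.96 × 2.333333 = 4.5733

Z-interval: x̄ ± E = 28 ± 4.5733 = (23.4267, 32.5733)

Rounded to 2 decimal places:

(23.43, 32.57)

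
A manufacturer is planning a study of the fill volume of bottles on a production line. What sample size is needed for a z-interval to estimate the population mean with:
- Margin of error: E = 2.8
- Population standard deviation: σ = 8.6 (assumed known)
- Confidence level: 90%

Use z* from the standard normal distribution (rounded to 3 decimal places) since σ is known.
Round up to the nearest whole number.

Using z* since population σ is known (z-interval formula).

For 90% confidence, z* = 1.645 (from standard normal table)

Sample size formula for z-interval: n = (z*σ/E)²

n = (1.645 × 8.6 / 2.8)²
  = (5.052500)²
  = 25.5278

Round up to the nearest whole number: n = 26

26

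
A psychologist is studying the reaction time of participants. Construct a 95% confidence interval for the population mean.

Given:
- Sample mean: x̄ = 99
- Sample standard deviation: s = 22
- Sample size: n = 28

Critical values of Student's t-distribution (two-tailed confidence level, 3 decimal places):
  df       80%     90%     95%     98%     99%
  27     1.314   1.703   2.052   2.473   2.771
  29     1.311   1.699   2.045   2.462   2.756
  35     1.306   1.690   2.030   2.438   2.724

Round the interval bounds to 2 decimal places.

The population standard deviation σ is unknown (only the sample standard deviation s is given), so use a t-interval with df = n - 1 = 28 - 1 = 27.

For 95% confidence with df = 27, t* = 2.052 (from t-table)

Standard error: SE = s/√n = 22/√28 = 4.157609

Margin of error: E = t* × SE = 2.052 × 4.157609 = 8.5314

T-interval: x̄ ± E = 99 ± 8.5314 = (90.4686, 107.5314)

Rounded to 2 decimal places:

(90.47, 107.53)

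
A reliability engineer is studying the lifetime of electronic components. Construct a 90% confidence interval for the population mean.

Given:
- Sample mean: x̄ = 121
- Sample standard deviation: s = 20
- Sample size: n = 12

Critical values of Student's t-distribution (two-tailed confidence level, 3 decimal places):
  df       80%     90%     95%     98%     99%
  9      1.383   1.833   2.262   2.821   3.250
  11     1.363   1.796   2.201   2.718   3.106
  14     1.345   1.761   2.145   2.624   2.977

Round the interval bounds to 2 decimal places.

The population standard deviation σ is unknown (only the sample standard deviation s is given), so use a t-interval with df = n - 1 = 12 - 1 = 11.

For 90% confidence with df = 11, t* = 1.796 (from t-table)

Standard error: SE = s/√n = 20/√12 = 5.773503

Margin of error: E = t* × SE = 1.796 × 5.773503 = 10.3692

T-interval: x̄ ± E = 121 ± 10.3692 = (110.6308, 131.3692)

Rounded to 2 decimal places:

(110.63, 131.37)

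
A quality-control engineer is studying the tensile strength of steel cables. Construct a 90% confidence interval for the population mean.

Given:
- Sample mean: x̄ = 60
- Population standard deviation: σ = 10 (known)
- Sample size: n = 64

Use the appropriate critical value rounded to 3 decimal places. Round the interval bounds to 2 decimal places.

The population standard deviation σ is known, so use a z-interval (standard normal critical value).

For 90% confidence, z* = 1.645 (from standard normal table)

Standard error: SE = σ/√n = 10/√64 = 1.250000

Margin of error: E = z* × SE = 1.645 × 1.250000 = 2.0562

Z-interval: x̄ ± E = 60 ± 2.0562 = (57.9438, 62.0562)

Rounded to 2 decimal places:

(57.94, 62.06)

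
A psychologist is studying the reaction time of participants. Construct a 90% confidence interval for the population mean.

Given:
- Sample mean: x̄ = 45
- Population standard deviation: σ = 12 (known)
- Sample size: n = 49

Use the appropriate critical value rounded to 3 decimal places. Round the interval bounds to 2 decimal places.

The population standard deviation σ is known, so use a z-interval (standard normal critical value).

For 90% confidence, z* = 1.645 (from standard normal table)

Standard error: SE = σ/√n = 12/√49 = 1.714286

Margin of error: E = z* × SE = 1.645 × 1.714286 = 2.8200

Z-interval: x̄ ± E = 45 ± 2.8200 = (42.1800, 47.8200)

Rounded to 2 decimal places:

(42.18, 47.82)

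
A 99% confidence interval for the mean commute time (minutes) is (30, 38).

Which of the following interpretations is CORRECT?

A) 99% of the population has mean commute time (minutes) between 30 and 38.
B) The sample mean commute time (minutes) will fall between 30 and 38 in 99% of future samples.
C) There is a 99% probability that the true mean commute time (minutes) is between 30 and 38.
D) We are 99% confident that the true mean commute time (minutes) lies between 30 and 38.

A confidence interval represents our confidence in the procedure, not a probability statement about the parameter.

Key concept: If we repeated this sampling process many times and computed a 99% CI each time, about 99% of those intervals would contain the true population parameter.

For this specific interval (30, 38):
- Midpoint (point estimate): 34
- Margin of error: 4

The correct interpretation is the one stating confidence that the true parameter lies in the interval — option D.

D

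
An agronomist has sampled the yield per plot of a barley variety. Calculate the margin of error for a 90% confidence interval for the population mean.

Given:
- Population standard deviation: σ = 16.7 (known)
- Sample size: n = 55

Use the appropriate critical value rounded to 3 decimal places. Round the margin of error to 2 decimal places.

The population standard deviation σ is known, so use the z-interval margin of error formula.

For 90% confidence, z* = 1.645 (from standard normal table)

Margin of error formula for z-interval: E = z* × σ/√n

E = 1.645 × 16.7/√55
  = 1.645 × 2.251828
  = 3.7043

Rounded to 2 decimal places:

3.70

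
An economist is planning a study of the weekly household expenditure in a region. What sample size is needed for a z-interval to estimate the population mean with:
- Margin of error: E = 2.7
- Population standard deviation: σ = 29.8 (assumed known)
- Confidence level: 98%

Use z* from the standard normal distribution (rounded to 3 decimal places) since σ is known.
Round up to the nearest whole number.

Using z* since population σ is known (z-interval formula).

For 98% confidence, z* = 2.326 (from standard normal table)

Sample size formula for z-interval: n = (z*σ/E)²

n = (2.326 × 29.8 / 2.7)²
  = (25.672148)²
  = 659.0592

Round up to the nearest whole number: n = 660

660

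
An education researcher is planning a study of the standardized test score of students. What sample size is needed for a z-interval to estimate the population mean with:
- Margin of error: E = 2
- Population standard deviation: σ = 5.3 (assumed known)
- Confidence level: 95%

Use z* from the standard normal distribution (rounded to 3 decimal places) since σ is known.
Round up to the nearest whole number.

Using z* since population σ is known (z-interval formula).

For 95% confidence, z* = 1.96 (from standard normal table)

Sample size formula for z-interval: n = (z*σ/E)²

n = (1.96 × 5.3 / 2)²
  = (5.194000)²
  = 26.9776

Round up to the nearest whole number: n = 27

27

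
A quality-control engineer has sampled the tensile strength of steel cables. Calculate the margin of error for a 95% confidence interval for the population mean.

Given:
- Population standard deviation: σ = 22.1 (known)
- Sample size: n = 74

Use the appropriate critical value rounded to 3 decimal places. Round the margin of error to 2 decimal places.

The population standard deviation σ is known, so use the z-interval margin of error formula.

For 95% confidence, z* = 1.96 (from standard normal table)

Margin of error formula for z-interval: E = z* × σ/√n

E = 1.96 × 22.1/√74
  = 1.96 × 2.569073
  = 5.0354

Rounded to 2 decimal places:

5.04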